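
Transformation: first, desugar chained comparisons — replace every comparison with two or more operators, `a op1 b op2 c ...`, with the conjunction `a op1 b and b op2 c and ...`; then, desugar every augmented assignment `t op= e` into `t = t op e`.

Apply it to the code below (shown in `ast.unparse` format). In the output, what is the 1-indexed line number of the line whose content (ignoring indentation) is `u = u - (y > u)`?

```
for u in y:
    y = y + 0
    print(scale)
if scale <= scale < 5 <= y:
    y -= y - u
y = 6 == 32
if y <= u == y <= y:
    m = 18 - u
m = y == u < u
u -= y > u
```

Transformed code:
for u in y:
    y = y + 0
    print(scale)
if scale <= scale and scale < 5 and (5 <= y):
    y = y - (y - u)
y = 6 == 32
if y <= u and u == y and (y <= y):
    m = 18 - u
m = y == u and u < u
u = u - (y > u)

10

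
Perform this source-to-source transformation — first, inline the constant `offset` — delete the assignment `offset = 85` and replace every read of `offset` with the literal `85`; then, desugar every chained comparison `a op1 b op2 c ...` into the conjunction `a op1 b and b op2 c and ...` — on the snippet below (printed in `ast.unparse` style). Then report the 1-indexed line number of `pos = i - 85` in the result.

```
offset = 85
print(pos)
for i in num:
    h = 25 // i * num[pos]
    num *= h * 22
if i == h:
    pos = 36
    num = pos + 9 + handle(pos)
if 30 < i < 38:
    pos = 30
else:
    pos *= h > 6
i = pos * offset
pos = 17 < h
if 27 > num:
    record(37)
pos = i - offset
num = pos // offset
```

Transformed code:
print(pos)
for i in num:
    h = 25 // i * num[pos]
    num *= h * 22
if i == h:
    pos = 36
    num = pos + 9 + handle(pos)
if 30 < i and i < 38:
    pos = 30
else:
    pos *= h > 6
i = pos * 85
pos = 17 < h
if 27 > num:
    record(37)
pos = i - 85
num = pos // 85

16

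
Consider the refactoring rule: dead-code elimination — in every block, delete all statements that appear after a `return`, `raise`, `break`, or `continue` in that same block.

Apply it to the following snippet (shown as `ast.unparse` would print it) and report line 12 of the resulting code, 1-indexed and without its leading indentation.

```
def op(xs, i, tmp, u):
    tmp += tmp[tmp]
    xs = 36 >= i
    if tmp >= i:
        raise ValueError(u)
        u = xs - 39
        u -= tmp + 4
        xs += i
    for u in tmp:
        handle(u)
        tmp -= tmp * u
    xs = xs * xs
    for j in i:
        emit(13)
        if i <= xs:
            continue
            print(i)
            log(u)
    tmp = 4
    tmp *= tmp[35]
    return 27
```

Transformed code:
def op(xs, i, tmp, u):
    tmp += tmp[tmp]
    xs = 36 >= i
    if tmp >= i:
        raise ValueError(u)
    for u in tmp:
        handle(u)
        tmp -= tmp * u
    xs = xs * xs
    for j in i:
        emit(13)
        if i <= xs:
            continue
    tmp = 4
    tmp *= tmp[35]
    return 27

if i <= xs:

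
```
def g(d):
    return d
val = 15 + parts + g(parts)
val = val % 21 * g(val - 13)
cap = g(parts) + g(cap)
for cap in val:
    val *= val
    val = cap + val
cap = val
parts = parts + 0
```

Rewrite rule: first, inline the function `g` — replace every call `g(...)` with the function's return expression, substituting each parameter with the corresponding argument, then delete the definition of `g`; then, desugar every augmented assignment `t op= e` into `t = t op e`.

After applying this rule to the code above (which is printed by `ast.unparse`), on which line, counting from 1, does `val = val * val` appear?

Transformed code:
val = 15 + parts + parts
val = val % 21 * (val - 13)
cap = parts + cap
for cap in val:
    val = val * val
    val = cap + val
cap = val
parts = parts + 0

5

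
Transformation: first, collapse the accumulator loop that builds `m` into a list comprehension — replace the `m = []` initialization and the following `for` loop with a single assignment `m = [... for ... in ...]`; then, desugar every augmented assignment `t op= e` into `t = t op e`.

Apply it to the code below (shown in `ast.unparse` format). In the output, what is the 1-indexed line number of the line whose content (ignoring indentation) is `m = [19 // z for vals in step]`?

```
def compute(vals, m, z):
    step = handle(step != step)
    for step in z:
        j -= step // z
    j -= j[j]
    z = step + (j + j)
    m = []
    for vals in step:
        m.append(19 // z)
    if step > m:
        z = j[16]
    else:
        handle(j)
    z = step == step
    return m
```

Transformed code:
def compute(vals, m, z):
    step = handle(step != step)
    for step in z:
        j = j - step // z
    j = j - j[j]
    z = step + (j + j)
    m = [19 // z for vals in step]
    if step > m:
        z = j[16]
    else:
        handle(j)
    z = step == step
    return m

7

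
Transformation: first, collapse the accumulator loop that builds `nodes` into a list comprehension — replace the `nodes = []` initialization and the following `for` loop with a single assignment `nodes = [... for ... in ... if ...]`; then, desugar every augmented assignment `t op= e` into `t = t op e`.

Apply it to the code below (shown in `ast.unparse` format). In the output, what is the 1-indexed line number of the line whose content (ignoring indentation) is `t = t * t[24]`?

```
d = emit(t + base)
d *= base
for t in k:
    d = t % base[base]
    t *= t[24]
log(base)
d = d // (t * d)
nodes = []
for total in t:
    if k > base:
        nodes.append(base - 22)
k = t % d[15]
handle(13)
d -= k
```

Transformed code:
d = emit(t + base)
d = d * base
for t in k:
    d = t % base[base]
    t = t * t[24]
log(base)
d = d // (t * d)
nodes = [base - 22 for total in t if k > base]
k = t % d[15]
handle(13)
d = d - k

5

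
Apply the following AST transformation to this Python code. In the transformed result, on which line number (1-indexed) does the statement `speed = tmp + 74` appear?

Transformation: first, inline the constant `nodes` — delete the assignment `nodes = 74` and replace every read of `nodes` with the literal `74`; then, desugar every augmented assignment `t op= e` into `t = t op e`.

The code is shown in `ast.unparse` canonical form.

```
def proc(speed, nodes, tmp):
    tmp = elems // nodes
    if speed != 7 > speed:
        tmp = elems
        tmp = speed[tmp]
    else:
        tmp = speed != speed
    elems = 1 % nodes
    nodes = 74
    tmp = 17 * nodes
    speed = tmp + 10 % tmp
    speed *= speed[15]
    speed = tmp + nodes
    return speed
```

Transformed code:
def proc(speed, nodes, tmp):
    tmp = elems // 74
    if speed != 7 > speed:
        tmp = elems
        tmp = speed[tmp]
    else:
        tmp = speed != speed
    elems = 1 % 74
    tmp = 17 * 74
    speed = tmp + 10 % tmp
    speed = speed * speed[15]
    speed = tmp + 74
    return speed

12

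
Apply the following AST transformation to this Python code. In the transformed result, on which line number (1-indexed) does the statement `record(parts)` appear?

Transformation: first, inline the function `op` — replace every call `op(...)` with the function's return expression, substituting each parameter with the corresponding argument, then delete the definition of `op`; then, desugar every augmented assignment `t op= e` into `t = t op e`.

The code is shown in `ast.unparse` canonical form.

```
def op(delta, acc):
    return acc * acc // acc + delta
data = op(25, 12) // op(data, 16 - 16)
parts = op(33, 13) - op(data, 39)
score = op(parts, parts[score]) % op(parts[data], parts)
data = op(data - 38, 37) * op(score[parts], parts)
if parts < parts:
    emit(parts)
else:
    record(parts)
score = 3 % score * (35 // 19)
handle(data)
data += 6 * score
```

Transformed code:
data = (12 * 12 // 12 + 25) // ((16 - 16) * (16 - 16) // (16 - 16) + data)
parts = 13 * 13 // 13 + 33 - (39 * 39 // 39 + data)
score = (parts[score] * parts[score] // parts[score] + parts) % (parts * parts // parts + parts[data])
data = (37 * 37 // 37 + (data - 38)) * (parts * parts // parts + score[parts])
if parts < parts:
    emit(parts)
else:
    record(parts)
score = 3 % score * (35 // 19)
handle(data)
data = data + 6 * score

8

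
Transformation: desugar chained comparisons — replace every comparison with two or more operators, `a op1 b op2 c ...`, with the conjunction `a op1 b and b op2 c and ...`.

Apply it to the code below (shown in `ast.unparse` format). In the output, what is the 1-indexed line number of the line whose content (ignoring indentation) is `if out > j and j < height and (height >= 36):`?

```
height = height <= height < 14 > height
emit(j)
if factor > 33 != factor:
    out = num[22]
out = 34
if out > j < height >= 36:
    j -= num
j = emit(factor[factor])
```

6

Transformed code:
height = height <= height and height < 14 and (14 > height)
emit(j)
if factor > 33 and 33 != factor:
    out = num[22]
out = 34
if out > j and j < height and (height >= 36):
    j -= num
j = emit(factor[factor])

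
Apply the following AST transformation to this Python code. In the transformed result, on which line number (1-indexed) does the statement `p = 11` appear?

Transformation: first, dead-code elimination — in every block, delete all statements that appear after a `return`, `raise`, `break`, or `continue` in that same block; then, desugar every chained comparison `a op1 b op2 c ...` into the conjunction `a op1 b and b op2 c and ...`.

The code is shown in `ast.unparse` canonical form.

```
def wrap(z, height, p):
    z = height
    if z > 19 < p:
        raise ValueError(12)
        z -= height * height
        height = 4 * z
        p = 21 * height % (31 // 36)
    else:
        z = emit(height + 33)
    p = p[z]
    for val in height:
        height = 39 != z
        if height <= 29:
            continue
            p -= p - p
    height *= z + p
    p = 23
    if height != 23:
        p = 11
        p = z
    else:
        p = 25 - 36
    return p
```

Transformed code:
def wrap(z, height, p):
    z = height
    if z > 19 and 19 < p:
        raise ValueError(12)
    else:
        z = emit(height + 33)
    p = p[z]
    for val in height:
        height = 39 != z
        if height <= 29:
            continue
    height *= z + p
    p = 23
    if height != 23:
        p = 11
        p = z
    else:
        p = 25 - 36
    return p

15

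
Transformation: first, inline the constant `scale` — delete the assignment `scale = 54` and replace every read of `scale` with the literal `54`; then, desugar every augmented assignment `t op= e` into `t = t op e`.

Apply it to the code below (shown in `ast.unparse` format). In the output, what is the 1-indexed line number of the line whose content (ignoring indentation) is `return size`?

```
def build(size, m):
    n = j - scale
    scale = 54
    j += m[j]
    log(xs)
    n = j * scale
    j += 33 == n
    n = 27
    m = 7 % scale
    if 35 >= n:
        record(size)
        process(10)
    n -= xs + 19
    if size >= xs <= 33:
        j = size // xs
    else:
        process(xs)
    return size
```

17

Transformed code:
def build(size, m):
    n = j - 54
    j = j + m[j]
    log(xs)
    n = j * 54
    j = j + (33 == n)
    n = 27
    m = 7 % 54
    if 35 >= n:
        record(size)
        process(10)
    n = n - (xs + 19)
    if size >= xs <= 33:
        j = size // xs
    else:
        process(xs)
    return size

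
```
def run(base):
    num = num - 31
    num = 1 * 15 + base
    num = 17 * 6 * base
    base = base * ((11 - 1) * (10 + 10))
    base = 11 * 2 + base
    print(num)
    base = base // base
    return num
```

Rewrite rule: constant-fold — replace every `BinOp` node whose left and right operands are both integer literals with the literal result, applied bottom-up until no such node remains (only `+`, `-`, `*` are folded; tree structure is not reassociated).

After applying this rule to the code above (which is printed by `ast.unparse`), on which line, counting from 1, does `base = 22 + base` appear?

Transformed code:
def run(base):
    num = num - 31
    num = 15 + base
    num = 102 * base
    base = base * 200
    base = 22 + base
    print(num)
    base = base // base
    return num

6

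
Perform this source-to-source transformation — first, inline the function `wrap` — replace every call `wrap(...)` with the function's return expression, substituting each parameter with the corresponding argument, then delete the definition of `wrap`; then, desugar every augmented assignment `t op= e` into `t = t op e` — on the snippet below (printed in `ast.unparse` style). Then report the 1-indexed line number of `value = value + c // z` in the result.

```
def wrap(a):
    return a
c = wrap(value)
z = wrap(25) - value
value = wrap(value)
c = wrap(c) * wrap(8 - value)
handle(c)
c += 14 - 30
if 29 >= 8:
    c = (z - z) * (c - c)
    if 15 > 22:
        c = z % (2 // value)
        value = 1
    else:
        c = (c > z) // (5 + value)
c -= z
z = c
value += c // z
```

Transformed code:
c = value
z = 25 - value
value = value
c = c * (8 - value)
handle(c)
c = c + (14 - 30)
if 29 >= 8:
    c = (z - z) * (c - c)
    if 15 > 22:
        c = z % (2 // value)
        value = 1
    else:
        c = (c > z) // (5 + value)
c = c - z
z = c
value = value + c // z

16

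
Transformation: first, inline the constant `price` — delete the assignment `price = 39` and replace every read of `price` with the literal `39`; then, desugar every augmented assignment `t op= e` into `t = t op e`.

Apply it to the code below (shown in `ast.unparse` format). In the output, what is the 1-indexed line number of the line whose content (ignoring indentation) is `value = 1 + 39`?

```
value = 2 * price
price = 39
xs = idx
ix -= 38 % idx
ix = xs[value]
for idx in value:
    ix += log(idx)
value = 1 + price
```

7

Transformed code:
value = 2 * 39
xs = idx
ix = ix - 38 % idx
ix = xs[value]
for idx in value:
    ix = ix + log(idx)
value = 1 + 39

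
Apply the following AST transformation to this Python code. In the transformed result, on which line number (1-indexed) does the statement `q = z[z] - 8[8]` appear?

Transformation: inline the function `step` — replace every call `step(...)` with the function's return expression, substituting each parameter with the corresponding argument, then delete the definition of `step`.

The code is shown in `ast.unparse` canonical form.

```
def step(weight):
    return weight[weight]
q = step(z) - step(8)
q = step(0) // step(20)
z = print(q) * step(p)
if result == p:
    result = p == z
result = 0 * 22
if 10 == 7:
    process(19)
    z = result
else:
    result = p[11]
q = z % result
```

Transformed code:
q = z[z] - 8[8]
q = 0[0] // 20[20]
z = print(q) * p[p]
if result == p:
    result = p == z
result = 0 * 22
if 10 == 7:
    process(19)
    z = result
else:
    result = p[11]
q = z % result

1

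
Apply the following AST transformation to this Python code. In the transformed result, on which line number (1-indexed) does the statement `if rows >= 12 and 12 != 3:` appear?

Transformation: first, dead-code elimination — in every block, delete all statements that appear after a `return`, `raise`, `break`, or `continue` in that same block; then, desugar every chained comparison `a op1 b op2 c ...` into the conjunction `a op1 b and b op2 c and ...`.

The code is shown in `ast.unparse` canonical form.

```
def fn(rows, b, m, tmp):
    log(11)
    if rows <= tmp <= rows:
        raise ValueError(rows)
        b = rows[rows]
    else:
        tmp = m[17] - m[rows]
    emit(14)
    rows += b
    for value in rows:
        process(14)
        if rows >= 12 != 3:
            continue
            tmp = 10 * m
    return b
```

Transformed code:
def fn(rows, b, m, tmp):
    log(11)
    if rows <= tmp and tmp <= rows:
        raise ValueError(rows)
    else:
        tmp = m[17] - m[rows]
    emit(14)
    rows += b
    for value in rows:
        process(14)
        if rows >= 12 and 12 != 3:
            continue
    return b

11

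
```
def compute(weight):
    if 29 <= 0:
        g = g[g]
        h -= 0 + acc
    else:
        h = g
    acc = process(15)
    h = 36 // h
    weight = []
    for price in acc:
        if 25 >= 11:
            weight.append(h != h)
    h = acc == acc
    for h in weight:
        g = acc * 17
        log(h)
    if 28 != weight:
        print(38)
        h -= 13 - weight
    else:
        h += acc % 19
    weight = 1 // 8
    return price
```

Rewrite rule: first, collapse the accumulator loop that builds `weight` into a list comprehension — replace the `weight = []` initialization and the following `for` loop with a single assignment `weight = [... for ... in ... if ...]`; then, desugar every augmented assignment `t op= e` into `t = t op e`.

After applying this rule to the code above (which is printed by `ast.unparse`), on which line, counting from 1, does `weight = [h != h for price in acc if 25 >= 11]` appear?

9

Transformed code:
def compute(weight):
    if 29 <= 0:
        g = g[g]
        h = h - (0 + acc)
    else:
        h = g
    acc = process(15)
    h = 36 // h
    weight = [h != h for price in acc if 25 >= 11]
    h = acc == acc
    for h in weight:
        g = acc * 17
        log(h)
    if 28 != weight:
        print(38)
        h = h - (13 - weight)
    else:
        h = h + acc % 19
    weight = 1 // 8
    return price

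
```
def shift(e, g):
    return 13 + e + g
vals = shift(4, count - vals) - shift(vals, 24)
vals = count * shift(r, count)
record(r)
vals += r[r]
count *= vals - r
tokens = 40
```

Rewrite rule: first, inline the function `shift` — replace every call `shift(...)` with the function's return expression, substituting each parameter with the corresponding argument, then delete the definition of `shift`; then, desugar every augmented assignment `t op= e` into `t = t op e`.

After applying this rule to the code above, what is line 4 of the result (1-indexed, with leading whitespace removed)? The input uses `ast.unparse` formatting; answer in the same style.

Transformed code:
vals = 13 + 4 + (count - vals) - (13 + vals + 24)
vals = count * (13 + r + count)
record(r)
vals = vals + r[r]
count = count * (vals - r)
tokens = 40

vals = vals + r[r]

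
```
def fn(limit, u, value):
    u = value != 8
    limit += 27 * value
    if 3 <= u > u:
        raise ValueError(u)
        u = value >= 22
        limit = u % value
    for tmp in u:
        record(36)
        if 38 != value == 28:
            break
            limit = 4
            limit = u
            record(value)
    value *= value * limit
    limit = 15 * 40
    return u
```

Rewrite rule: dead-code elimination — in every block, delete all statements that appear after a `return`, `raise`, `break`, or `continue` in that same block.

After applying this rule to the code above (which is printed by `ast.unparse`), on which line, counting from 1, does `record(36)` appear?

7

Transformed code:
def fn(limit, u, value):
    u = value != 8
    limit += 27 * value
    if 3 <= u > u:
        raise ValueError(u)
    for tmp in u:
        record(36)
        if 38 != value == 28:
            break
    value *= value * limit
    limit = 15 * 40
    return u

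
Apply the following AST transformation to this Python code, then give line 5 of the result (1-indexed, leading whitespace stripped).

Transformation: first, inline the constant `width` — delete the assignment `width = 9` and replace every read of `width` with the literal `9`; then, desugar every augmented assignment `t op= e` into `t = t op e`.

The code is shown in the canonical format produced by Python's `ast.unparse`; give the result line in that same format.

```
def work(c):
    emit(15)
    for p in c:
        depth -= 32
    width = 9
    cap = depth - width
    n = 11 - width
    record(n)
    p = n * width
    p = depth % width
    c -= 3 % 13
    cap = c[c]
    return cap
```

cap = depth - 9

Transformed code:
def work(c):
    emit(15)
    for p in c:
        depth = depth - 32
    cap = depth - 9
    n = 11 - 9
    record(n)
    p = n * 9
    p = depth % 9
    c = c - 3 % 13
    cap = c[c]
    return cap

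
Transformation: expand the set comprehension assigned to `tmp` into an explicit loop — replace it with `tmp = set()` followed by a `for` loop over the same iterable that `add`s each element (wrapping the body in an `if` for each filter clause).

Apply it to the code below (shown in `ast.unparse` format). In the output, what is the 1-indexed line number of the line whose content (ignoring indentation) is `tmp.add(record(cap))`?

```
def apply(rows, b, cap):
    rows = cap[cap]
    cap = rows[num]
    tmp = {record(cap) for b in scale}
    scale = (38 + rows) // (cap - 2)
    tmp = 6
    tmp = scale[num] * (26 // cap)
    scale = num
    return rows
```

Transformed code:
def apply(rows, b, cap):
    rows = cap[cap]
    cap = rows[num]
    tmp = set()
    for b in scale:
        tmp.add(record(cap))
    scale = (38 + rows) // (cap - 2)
    tmp = 6
    tmp = scale[num] * (26 // cap)
    scale = num
    return rows

6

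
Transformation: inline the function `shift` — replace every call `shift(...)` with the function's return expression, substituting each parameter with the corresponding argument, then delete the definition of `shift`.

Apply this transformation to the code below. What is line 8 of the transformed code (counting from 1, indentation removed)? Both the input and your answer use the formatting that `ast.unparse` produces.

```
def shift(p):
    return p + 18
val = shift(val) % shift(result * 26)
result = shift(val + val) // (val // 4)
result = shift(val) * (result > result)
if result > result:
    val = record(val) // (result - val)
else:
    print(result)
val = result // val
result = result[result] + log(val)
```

val = result // val

Transformed code:
val = (val + 18) % (result * 26 + 18)
result = (val + val + 18) // (val // 4)
result = (val + 18) * (result > result)
if result > result:
    val = record(val) // (result - val)
else:
    print(result)
val = result // val
result = result[result] + log(val)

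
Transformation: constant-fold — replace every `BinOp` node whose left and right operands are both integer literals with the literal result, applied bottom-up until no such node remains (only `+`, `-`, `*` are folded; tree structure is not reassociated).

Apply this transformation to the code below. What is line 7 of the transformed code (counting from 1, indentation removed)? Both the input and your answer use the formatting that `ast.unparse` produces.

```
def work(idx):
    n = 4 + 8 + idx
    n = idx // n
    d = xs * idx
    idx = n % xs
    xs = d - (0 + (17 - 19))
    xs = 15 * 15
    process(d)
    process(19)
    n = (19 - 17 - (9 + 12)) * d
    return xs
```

Transformed code:
def work(idx):
    n = 12 + idx
    n = idx // n
    d = xs * idx
    idx = n % xs
    xs = d - -2
    xs = 225
    process(d)
    process(19)
    n = -19 * d
    return xs

xs = 225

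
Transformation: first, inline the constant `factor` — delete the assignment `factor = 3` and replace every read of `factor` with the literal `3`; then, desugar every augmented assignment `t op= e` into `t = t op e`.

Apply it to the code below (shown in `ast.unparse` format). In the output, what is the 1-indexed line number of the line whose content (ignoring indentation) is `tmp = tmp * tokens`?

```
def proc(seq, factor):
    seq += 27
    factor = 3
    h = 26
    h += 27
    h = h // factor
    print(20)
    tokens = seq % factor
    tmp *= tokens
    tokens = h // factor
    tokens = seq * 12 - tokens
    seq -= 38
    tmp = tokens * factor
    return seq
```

Transformed code:
def proc(seq, factor):
    seq = seq + 27
    h = 26
    h = h + 27
    h = h // 3
    print(20)
    tokens = seq % 3
    tmp = tmp * tokens
    tokens = h // 3
    tokens = seq * 12 - tokens
    seq = seq - 38
    tmp = tokens * 3
    return seq

8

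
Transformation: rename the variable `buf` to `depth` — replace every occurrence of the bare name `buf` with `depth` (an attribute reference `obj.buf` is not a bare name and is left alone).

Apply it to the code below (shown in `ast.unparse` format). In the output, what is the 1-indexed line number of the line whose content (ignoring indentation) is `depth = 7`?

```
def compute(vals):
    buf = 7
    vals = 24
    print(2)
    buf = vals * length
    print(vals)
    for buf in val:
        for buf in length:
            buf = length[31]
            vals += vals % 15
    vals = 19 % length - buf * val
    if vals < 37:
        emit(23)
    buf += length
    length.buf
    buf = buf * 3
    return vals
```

Transformed code:
def compute(vals):
    depth = 7
    vals = 24
    print(2)
    depth = vals * length
    print(vals)
    for depth in val:
        for depth in length:
            depth = length[31]
            vals += vals % 15
    vals = 19 % length - depth * val
    if vals < 37:
        emit(23)
    depth += length
    length.buf
    depth = depth * 3
    return vals

2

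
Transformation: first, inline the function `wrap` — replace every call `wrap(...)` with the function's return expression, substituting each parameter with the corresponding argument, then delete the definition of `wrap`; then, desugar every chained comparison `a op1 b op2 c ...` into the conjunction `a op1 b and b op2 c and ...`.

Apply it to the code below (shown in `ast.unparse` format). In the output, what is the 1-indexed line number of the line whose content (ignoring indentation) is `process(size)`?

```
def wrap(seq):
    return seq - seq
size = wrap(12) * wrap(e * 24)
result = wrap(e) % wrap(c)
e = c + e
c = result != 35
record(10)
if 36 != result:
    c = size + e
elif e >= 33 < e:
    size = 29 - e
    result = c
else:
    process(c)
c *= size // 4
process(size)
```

14

Transformed code:
size = (12 - 12) * (e * 24 - e * 24)
result = (e - e) % (c - c)
e = c + e
c = result != 35
record(10)
if 36 != result:
    c = size + e
elif e >= 33 and 33 < e:
    size = 29 - e
    result = c
else:
    process(c)
c *= size // 4
process(size)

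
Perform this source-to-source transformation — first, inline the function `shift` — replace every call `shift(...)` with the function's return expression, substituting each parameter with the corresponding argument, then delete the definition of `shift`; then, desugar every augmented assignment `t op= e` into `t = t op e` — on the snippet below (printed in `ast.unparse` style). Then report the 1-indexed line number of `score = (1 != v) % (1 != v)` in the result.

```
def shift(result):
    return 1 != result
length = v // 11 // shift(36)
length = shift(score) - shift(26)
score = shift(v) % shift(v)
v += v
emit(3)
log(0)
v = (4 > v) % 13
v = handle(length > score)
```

3

Transformed code:
length = v // 11 // (1 != 36)
length = (1 != score) - (1 != 26)
score = (1 != v) % (1 != v)
v = v + v
emit(3)
log(0)
v = (4 > v) % 13
v = handle(length > score)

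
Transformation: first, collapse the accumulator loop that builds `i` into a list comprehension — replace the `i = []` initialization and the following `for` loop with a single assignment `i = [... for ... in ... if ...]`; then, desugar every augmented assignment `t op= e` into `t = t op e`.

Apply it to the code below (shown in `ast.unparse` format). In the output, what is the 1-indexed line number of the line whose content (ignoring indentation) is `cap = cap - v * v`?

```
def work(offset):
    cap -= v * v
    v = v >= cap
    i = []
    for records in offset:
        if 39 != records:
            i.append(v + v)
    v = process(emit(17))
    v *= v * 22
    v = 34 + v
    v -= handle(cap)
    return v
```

2

Transformed code:
def work(offset):
    cap = cap - v * v
    v = v >= cap
    i = [v + v for records in offset if 39 != records]
    v = process(emit(17))
    v = v * (v * 22)
    v = 34 + v
    v = v - handle(cap)
    return v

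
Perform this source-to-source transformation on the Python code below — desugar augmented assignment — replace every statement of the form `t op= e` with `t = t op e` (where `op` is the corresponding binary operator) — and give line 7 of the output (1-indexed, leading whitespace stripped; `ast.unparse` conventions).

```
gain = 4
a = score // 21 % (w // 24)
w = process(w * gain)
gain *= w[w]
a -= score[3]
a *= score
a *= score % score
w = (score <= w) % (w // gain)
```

a = a * (score % score)

Transformed code:
gain = 4
a = score // 21 % (w // 24)
w = process(w * gain)
gain = gain * w[w]
a = a - score[3]
a = a * score
a = a * (score % score)
w = (score <= w) % (w // gain)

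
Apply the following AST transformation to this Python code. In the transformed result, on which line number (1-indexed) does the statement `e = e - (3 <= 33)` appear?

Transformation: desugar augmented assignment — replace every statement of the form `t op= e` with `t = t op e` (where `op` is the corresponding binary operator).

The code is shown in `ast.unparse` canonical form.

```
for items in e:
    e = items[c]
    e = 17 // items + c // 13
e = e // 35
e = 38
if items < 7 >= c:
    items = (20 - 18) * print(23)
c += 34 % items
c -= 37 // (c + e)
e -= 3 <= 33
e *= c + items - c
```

10

Transformed code:
for items in e:
    e = items[c]
    e = 17 // items + c // 13
e = e // 35
e = 38
if items < 7 >= c:
    items = (20 - 18) * print(23)
c = c + 34 % items
c = c - 37 // (c + e)
e = e - (3 <= 33)
e = e * (c + items - c)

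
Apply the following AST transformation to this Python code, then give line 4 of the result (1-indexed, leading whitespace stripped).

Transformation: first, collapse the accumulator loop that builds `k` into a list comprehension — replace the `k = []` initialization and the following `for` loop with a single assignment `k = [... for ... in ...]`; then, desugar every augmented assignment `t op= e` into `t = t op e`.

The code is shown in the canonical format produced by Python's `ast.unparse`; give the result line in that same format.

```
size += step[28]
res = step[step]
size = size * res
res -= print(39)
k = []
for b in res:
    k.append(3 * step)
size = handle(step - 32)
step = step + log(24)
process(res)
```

res = res - print(39)

Transformed code:
size = size + step[28]
res = step[step]
size = size * res
res = res - print(39)
k = [3 * step for b in res]
size = handle(step - 32)
step = step + log(24)
process(res)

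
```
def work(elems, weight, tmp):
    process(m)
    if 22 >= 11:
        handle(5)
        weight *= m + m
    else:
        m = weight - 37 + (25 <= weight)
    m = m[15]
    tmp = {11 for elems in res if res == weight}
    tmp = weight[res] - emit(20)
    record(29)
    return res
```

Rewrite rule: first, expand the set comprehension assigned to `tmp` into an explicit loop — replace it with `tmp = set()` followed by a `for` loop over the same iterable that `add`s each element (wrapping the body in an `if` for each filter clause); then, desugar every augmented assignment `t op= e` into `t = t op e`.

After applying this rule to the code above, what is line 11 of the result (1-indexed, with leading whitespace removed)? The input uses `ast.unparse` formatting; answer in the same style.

Transformed code:
def work(elems, weight, tmp):
    process(m)
    if 22 >= 11:
        handle(5)
        weight = weight * (m + m)
    else:
        m = weight - 37 + (25 <= weight)
    m = m[15]
    tmp = set()
    for elems in res:
        if res == weight:
            tmp.add(11)
    tmp = weight[res] - emit(20)
    record(29)
    return res

if res == weight:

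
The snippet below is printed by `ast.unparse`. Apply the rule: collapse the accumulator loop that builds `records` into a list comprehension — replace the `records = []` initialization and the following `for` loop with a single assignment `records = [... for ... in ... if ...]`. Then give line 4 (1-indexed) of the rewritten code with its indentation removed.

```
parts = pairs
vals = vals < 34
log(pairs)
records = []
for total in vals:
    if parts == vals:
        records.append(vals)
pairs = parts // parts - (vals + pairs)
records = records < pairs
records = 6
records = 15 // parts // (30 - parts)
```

Transformed code:
parts = pairs
vals = vals < 34
log(pairs)
records = [vals for total in vals if parts == vals]
pairs = parts // parts - (vals + pairs)
records = records < pairs
records = 6
records = 15 // parts // (30 - parts)

records = [vals for total in vals if parts == vals]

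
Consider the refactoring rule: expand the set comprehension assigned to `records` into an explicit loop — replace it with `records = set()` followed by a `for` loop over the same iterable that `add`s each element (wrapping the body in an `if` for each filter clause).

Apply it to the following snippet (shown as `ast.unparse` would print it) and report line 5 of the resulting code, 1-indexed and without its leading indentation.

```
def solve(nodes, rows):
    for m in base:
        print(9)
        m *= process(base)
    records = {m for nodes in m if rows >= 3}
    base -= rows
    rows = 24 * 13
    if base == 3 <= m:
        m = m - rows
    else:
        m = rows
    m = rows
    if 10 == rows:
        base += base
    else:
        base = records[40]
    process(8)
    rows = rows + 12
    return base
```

Transformed code:
def solve(nodes, rows):
    for m in base:
        print(9)
        m *= process(base)
    records = set()
    for nodes in m:
        if rows >= 3:
            records.add(m)
    base -= rows
    rows = 24 * 13
    if base == 3 <= m:
        m = m - rows
    else:
        m = rows
    m = rows
    if 10 == rows:
        base += base
    else:
        base = records[40]
    process(8)
    rows = rows + 12
    return base

records = set()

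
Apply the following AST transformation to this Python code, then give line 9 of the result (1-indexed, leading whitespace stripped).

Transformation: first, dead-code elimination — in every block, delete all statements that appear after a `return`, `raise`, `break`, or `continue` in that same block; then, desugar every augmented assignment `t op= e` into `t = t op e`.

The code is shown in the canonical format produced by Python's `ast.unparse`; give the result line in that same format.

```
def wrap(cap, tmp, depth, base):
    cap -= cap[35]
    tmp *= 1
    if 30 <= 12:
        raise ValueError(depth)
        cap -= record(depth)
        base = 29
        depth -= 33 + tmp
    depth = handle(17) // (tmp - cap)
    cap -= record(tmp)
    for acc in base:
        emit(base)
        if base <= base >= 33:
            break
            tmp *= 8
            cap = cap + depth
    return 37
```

Transformed code:
def wrap(cap, tmp, depth, base):
    cap = cap - cap[35]
    tmp = tmp * 1
    if 30 <= 12:
        raise ValueError(depth)
    depth = handle(17) // (tmp - cap)
    cap = cap - record(tmp)
    for acc in base:
        emit(base)
        if base <= base >= 33:
            break
    return 37

emit(base)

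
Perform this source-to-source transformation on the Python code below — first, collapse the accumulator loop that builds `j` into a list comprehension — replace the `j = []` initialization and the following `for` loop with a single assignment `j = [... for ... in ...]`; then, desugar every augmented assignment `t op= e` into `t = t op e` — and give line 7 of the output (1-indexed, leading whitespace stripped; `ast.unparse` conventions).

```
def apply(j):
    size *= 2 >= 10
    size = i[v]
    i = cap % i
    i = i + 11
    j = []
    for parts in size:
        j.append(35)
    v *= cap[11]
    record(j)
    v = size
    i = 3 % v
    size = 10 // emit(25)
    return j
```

Transformed code:
def apply(j):
    size = size * (2 >= 10)
    size = i[v]
    i = cap % i
    i = i + 11
    j = [35 for parts in size]
    v = v * cap[11]
    record(j)
    v = size
    i = 3 % v
    size = 10 // emit(25)
    return j

v = v * cap[11]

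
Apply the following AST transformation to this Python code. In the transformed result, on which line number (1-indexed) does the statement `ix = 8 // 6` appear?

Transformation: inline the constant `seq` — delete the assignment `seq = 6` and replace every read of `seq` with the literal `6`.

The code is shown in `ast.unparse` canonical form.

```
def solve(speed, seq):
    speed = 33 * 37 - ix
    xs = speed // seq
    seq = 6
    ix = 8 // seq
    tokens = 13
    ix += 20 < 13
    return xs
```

4

Transformed code:
def solve(speed, seq):
    speed = 33 * 37 - ix
    xs = speed // 6
    ix = 8 // 6
    tokens = 13
    ix += 20 < 13
    return xs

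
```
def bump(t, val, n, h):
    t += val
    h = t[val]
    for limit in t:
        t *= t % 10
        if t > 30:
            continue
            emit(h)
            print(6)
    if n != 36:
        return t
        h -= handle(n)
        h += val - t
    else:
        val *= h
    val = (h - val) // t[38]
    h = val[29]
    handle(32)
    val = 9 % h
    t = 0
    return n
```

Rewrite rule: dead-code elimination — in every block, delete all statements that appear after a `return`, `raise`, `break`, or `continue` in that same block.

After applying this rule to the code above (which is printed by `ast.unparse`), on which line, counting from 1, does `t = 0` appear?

16

Transformed code:
def bump(t, val, n, h):
    t += val
    h = t[val]
    for limit in t:
        t *= t % 10
        if t > 30:
            continue
    if n != 36:
        return t
    else:
        val *= h
    val = (h - val) // t[38]
    h = val[29]
    handle(32)
    val = 9 % h
    t = 0
    return n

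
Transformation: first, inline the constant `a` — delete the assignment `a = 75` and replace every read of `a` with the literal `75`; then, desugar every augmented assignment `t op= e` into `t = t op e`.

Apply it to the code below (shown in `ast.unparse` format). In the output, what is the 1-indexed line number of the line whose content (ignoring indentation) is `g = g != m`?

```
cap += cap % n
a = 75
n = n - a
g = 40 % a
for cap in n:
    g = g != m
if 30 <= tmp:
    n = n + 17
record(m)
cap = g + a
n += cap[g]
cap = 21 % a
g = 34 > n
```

5

Transformed code:
cap = cap + cap % n
n = n - 75
g = 40 % 75
for cap in n:
    g = g != m
if 30 <= tmp:
    n = n + 17
record(m)
cap = g + 75
n = n + cap[g]
cap = 21 % 75
g = 34 > n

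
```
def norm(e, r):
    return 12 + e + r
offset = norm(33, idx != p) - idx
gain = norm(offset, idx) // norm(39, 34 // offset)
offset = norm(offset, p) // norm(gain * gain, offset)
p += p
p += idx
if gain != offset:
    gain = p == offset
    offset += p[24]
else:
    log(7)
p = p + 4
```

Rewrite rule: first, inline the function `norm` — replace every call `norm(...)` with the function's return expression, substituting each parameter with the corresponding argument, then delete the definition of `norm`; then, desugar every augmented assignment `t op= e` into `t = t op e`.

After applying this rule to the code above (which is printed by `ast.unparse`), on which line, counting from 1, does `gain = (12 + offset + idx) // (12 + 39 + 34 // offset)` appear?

Transformed code:
offset = 12 + 33 + (idx != p) - idx
gain = (12 + offset + idx) // (12 + 39 + 34 // offset)
offset = (12 + offset + p) // (12 + gain * gain + offset)
p = p + p
p = p + idx
if gain != offset:
    gain = p == offset
    offset = offset + p[24]
else:
    log(7)
p = p + 4

2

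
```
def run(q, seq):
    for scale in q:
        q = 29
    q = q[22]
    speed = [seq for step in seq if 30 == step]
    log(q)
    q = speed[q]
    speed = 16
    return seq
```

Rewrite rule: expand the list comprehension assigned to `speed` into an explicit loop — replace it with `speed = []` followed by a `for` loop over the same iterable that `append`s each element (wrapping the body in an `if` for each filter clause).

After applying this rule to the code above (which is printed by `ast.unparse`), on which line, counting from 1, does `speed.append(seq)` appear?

8

Transformed code:
def run(q, seq):
    for scale in q:
        q = 29
    q = q[22]
    speed = []
    for step in seq:
        if 30 == step:
            speed.append(seq)
    log(q)
    q = speed[q]
    speed = 16
    return seq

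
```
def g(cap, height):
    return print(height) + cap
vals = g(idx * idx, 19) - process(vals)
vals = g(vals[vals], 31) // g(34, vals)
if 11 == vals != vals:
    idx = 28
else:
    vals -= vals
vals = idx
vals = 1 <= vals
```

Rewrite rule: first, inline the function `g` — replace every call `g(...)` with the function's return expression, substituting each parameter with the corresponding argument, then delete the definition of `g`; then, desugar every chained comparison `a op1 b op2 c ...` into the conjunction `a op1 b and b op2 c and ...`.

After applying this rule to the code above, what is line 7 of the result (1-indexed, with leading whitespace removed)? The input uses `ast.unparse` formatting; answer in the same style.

vals = idx

Transformed code:
vals = print(19) + idx * idx - process(vals)
vals = (print(31) + vals[vals]) // (print(vals) + 34)
if 11 == vals and vals != vals:
    idx = 28
else:
    vals -= vals
vals = idx
vals = 1 <= vals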